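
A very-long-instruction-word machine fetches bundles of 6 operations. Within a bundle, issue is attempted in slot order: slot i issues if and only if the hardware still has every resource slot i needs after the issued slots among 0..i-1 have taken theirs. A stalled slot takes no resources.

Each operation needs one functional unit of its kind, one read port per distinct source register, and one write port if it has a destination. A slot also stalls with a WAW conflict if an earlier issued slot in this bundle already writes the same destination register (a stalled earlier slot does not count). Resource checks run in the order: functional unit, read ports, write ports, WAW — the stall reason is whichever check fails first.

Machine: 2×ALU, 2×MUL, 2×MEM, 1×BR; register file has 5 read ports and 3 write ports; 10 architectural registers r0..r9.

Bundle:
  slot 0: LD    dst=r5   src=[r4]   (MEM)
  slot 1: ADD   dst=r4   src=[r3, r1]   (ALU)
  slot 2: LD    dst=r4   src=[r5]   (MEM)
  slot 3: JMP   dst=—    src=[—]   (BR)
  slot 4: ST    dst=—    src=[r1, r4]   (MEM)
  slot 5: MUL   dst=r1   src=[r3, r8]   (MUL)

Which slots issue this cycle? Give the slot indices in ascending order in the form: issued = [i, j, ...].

[0] MEM needs rd=1 wr=1: ok; after: ALU=2 MUL=2 MEM=1 BR=1, R=4, W=2
[1] ALU needs rd=2 wr=1: ok; after: ALU=1 MUL=2 MEM=1 BR=1, R=2, W=1
[2] MEM needs rd=1 wr=1: WAW; after: ALU=1 MUL=2 MEM=1 BR=1, R=2, W=1
[3] BR needs rd=0 wr=0: ok; after: ALU=1 MUL=2 MEM=1 BR=0, R=2, W=1
[4] MEM needs rd=2 wr=0: ok; after: ALU=1 MUL=2 MEM=0 BR=0, R=0, W=1
[5] MUL needs rd=2 wr=1: RD_PORT; after: ALU=1 MUL=2 MEM=0 BR=0, R=0, W=1

issued = [0, 1, 3, 4]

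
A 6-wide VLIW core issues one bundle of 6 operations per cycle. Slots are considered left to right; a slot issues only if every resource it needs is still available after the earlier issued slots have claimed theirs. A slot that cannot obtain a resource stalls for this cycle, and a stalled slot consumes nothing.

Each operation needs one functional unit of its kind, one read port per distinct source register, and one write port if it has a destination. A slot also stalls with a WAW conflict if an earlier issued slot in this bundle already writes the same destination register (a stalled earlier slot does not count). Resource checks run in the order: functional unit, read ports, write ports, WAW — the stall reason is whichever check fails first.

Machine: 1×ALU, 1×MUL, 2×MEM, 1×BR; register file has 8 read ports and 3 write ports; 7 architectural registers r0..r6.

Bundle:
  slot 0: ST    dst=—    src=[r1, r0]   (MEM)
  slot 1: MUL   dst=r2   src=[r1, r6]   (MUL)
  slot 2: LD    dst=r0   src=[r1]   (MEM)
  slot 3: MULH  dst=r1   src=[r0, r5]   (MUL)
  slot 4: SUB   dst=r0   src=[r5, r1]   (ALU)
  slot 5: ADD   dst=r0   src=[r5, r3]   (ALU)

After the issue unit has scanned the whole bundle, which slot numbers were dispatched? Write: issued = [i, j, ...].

slot 0 (MEM): ISSUE — free A1,Mu1,Ld1,B1 rp6 wp3
slot 1 (MUL): ISSUE — free A1,Mu0,Ld1,B1 rp4 wp2
slot 2 (MEM): ISSUE — free A1,Mu0,Ld0,B1 rp3 wp1
slot 3 (MUL): stall FU — free A1,Mu0,Ld0,B1 rp3 wp1
slot 4 (ALU): stall WAW — free A1,Mu0,Ld0,B1 rp3 wp1
slot 5 (ALU): stall WAW — free A1,Mu0,Ld0,B1 rp3 wp1

issued = [0, 1, 2]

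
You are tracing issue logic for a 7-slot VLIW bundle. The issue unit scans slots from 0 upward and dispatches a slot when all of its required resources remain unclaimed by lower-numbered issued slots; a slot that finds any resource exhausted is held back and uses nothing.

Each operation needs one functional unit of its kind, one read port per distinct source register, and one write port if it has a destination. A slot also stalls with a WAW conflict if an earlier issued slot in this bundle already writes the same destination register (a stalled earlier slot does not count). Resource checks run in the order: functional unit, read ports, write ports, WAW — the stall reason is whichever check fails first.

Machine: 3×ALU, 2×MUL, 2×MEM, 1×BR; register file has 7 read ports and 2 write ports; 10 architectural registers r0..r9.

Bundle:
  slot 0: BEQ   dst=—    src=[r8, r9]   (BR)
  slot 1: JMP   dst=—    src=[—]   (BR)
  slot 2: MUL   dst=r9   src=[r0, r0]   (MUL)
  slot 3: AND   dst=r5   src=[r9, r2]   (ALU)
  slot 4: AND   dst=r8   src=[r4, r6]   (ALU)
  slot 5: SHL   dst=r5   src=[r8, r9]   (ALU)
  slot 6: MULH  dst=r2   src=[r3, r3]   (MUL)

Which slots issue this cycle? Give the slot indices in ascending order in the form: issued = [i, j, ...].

#0 BR src=r8,r9 dispatched  <A:3 Mu:2 Ld:2 B:0 rd:5 wr:2>
#1 BR src=- held:FU  <A:3 Mu:2 Ld:2 B:0 rd:5 wr:2>
#2 MUL src=r0,r0 dispatched  <A:3 Mu:1 Ld:2 B:0 rd:4 wr:1>
#3 ALU src=r9,r2 dispatched  <A:2 Mu:1 Ld:2 B:0 rd:2 wr:0>
#4 ALU src=r4,r6 held:WR_PORT  <A:2 Mu:1 Ld:2 B:0 rd:2 wr:0>
#5 ALU src=r8,r9 held:WR_PORT  <A:2 Mu:1 Ld:2 B:0 rd:2 wr:0>
#6 MUL src=r3,r3 held:WR_PORT  <A:2 Mu:1 Ld:2 B:0 rd:2 wr:0>

issued = [0, 2, 3]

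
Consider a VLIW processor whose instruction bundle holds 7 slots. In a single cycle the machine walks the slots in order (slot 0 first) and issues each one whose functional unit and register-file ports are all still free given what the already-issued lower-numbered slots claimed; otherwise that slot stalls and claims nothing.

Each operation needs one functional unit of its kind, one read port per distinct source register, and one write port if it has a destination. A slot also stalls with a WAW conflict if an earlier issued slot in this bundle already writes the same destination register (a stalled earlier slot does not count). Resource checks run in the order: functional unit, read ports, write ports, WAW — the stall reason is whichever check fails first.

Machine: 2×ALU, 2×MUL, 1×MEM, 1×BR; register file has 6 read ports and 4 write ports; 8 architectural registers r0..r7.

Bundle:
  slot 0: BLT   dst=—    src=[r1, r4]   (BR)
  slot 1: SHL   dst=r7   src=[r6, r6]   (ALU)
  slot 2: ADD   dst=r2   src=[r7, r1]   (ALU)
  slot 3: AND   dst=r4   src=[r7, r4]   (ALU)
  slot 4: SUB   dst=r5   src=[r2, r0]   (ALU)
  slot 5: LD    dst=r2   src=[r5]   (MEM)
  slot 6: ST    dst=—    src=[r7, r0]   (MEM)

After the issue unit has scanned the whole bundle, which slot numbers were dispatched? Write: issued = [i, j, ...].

issued = [0, 1, 2]

(0) want 1×BR +2rd +0wr — yes → AL2|MU2|ME1|BR0|rd4|wr4
(1) want 1×ALU +1rd +1wr — yes → AL1|MU2|ME1|BR0|rd3|wr3
(2) want 1×ALU +2rd +1wr — yes → AL0|MU2|ME1|BR0|rd1|wr2
(3) want 1×ALU +2rd +1wr — FU → AL0|MU2|ME1|BR0|rd1|wr2
(4) want 1×ALU +2rd +1wr — FU → AL0|MU2|ME1|BR0|rd1|wr2
(5) want 1×MEM +1rd +1wr — WAW → AL0|MU2|ME1|BR0|rd1|wr2
(6) want 1×MEM +2rd +0wr — RD_PORT → AL0|MU2|ME1|BR0|rd1|wr2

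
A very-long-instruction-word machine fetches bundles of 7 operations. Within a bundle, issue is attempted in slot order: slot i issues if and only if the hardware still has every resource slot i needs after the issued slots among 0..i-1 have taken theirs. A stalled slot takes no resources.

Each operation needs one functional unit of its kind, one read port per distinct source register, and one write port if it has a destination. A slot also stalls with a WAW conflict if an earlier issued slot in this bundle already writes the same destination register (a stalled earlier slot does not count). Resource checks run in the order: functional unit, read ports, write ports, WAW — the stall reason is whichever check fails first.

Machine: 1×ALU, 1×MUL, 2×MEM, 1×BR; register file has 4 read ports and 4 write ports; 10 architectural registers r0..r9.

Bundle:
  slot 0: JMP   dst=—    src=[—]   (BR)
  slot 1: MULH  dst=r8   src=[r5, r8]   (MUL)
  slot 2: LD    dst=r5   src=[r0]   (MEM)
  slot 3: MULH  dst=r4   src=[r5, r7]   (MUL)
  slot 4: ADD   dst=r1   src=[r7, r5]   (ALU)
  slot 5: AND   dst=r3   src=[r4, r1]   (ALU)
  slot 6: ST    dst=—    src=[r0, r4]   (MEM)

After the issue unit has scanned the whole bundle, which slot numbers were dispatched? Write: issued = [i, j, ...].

issued = [0, 1, 2]

  0. BR ⇒ go  {1A/1Mu/2Ld/0B | 4r 4w}
  1. MUL→r8 ⇒ go  {1A/0Mu/2Ld/0B | 2r 3w}
  2. MEM→r5 ⇒ go  {1A/0Mu/1Ld/0B | 1r 2w}
  3. MUL→r4 ⇒ no(FU)  {1A/0Mu/1Ld/0B | 1r 2w}
  4. ALU→r1 ⇒ no(RD_PORT)  {1A/0Mu/1Ld/0B | 1r 2w}
  5. ALU→r3 ⇒ no(RD_PORT)  {1A/0Mu/1Ld/0B | 1r 2w}
  6. MEM ⇒ no(RD_PORT)  {1A/0Mu/1Ld/0B | 1r 2w}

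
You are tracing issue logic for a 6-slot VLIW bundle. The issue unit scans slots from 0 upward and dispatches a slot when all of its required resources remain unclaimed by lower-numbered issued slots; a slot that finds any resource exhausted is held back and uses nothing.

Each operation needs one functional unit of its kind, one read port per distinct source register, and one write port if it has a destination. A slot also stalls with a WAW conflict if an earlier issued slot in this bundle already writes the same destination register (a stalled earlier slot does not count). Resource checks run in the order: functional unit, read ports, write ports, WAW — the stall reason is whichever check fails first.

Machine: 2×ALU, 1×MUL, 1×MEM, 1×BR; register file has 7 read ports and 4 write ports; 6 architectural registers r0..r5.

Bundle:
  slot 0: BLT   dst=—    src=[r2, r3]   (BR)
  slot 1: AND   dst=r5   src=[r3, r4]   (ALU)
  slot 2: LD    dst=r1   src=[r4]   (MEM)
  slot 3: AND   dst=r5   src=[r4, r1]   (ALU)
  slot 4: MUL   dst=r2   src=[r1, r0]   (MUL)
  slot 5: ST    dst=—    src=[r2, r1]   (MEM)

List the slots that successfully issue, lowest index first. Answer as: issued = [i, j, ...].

issued = [0, 1, 2, 4]

  0. BR ⇒ go  {2A/1Mu/1Ld/0B | 5r 4w}
  1. ALU→r5 ⇒ go  {1A/1Mu/1Ld/0B | 3r 3w}
  2. MEM→r1 ⇒ go  {1A/1Mu/0Ld/0B | 2r 2w}
  3. ALU→r5 ⇒ no(WAW)  {1A/1Mu/0Ld/0B | 2r 2w}
  4. MUL→r2 ⇒ go  {1A/0Mu/0Ld/0B | 0r 1w}
  5. MEM ⇒ no(FU)  {1A/0Mu/0Ld/0B | 0r 1w}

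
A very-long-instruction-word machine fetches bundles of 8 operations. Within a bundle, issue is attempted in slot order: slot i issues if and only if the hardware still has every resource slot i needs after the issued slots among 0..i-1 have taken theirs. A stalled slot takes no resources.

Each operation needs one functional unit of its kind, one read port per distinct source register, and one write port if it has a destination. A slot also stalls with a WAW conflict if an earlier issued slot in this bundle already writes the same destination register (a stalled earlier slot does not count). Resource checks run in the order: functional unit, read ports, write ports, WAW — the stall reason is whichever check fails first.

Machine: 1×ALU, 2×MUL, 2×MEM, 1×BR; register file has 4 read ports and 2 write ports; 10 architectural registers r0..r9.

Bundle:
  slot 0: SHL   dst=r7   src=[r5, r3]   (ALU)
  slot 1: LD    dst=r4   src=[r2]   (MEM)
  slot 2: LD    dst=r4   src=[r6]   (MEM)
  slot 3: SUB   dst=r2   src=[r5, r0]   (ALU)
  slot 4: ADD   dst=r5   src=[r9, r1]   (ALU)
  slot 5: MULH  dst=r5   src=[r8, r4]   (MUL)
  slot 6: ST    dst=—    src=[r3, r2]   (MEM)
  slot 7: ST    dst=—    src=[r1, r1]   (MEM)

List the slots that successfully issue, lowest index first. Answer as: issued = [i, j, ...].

#0 ALU src=r5,r3 dispatched  <A:0 Mu:2 Ld:2 B:1 rd:2 wr:1>
#1 MEM src=r2 dispatched  <A:0 Mu:2 Ld:1 B:1 rd:1 wr:0>
#2 MEM src=r6 held:WR_PORT  <A:0 Mu:2 Ld:1 B:1 rd:1 wr:0>
#3 ALU src=r5,r0 held:FU  <A:0 Mu:2 Ld:1 B:1 rd:1 wr:0>
#4 ALU src=r9,r1 held:FU  <A:0 Mu:2 Ld:1 B:1 rd:1 wr:0>
#5 MUL src=r8,r4 held:RD_PORT  <A:0 Mu:2 Ld:1 B:1 rd:1 wr:0>
#6 MEM src=r3,r2 held:RD_PORT  <A:0 Mu:2 Ld:1 B:1 rd:1 wr:0>
#7 MEM src=r1,r1 dispatched  <A:0 Mu:2 Ld:0 B:1 rd:0 wr:0>

issued = [0, 1, 7]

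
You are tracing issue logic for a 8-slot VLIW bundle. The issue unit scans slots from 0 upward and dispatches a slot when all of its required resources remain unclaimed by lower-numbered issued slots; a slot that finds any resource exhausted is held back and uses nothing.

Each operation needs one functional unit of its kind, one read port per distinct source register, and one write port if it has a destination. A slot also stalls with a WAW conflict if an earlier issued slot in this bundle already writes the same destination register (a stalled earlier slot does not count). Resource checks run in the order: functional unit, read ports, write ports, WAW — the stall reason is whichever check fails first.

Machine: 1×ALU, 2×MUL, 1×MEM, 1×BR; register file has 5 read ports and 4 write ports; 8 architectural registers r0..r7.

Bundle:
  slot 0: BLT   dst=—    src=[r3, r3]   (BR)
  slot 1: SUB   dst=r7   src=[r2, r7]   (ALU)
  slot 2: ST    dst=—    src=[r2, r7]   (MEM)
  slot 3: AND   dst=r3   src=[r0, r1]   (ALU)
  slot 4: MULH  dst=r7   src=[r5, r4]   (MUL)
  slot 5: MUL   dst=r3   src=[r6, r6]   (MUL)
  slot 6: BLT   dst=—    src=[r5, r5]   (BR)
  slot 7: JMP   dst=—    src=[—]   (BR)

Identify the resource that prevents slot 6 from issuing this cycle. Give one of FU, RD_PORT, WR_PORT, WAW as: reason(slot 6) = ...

reason(slot 6) = FU

(0) want 1×BR +1rd +0wr — yes → AL1|MU2|ME1|BR0|rd4|wr4
(1) want 1×ALU +2rd +1wr — yes → AL0|MU2|ME1|BR0|rd2|wr3
(2) want 1×MEM +2rd +0wr — yes → AL0|MU2|ME0|BR0|rd0|wr3
(3) want 1×ALU +2rd +1wr — FU → AL0|MU2|ME0|BR0|rd0|wr3
(4) want 1×MUL +2rd +1wr — RD_PORT → AL0|MU2|ME0|BR0|rd0|wr3
(5) want 1×MUL +1rd +1wr — RD_PORT → AL0|MU2|ME0|BR0|rd0|wr3
(6) want 1×BR +1rd +0wr — FU → AL0|MU2|ME0|BR0|rd0|wr3
(7) want 1×BR +0rd +0wr — FU → AL0|MU2|ME0|BR0|rd0|wr3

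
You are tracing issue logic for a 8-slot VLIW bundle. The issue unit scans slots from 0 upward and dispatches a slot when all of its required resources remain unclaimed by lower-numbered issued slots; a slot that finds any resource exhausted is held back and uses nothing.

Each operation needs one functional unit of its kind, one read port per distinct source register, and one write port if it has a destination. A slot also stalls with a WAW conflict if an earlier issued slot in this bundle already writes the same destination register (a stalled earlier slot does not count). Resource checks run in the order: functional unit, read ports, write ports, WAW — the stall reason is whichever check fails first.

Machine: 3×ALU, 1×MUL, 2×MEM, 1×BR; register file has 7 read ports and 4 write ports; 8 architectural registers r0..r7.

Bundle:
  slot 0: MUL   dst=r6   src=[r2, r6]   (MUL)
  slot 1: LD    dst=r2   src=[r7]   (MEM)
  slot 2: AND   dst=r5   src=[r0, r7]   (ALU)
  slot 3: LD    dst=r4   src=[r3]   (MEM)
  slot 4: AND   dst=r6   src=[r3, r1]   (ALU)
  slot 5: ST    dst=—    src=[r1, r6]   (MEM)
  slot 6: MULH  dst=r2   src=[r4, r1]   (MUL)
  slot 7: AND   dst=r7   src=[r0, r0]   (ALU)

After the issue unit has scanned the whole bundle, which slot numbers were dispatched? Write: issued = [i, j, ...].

(0) want 1×MUL +2rd +1wr — yes → AL3|MU0|ME2|BR1|rd5|wr3
(1) want 1×MEM +1rd +1wr — yes → AL3|MU0|ME1|BR1|rd4|wr2
(2) want 1×ALU +2rd +1wr — yes → AL2|MU0|ME1|BR1|rd2|wr1
(3) want 1×MEM +1rd +1wr — yes → AL2|MU0|ME0|BR1|rd1|wr0
(4) want 1×ALU +2rd +1wr — RD_PORT → AL2|MU0|ME0|BR1|rd1|wr0
(5) want 1×MEM +2rd +0wr — FU → AL2|MU0|ME0|BR1|rd1|wr0
(6) want 1×MUL +2rd +1wr — FU → AL2|MU0|ME0|BR1|rd1|wr0
(7) want 1×ALU +1rd +1wr — WR_PORT → AL2|MU0|ME0|BR1|rd1|wr0

issued = [0, 1, 2, 3]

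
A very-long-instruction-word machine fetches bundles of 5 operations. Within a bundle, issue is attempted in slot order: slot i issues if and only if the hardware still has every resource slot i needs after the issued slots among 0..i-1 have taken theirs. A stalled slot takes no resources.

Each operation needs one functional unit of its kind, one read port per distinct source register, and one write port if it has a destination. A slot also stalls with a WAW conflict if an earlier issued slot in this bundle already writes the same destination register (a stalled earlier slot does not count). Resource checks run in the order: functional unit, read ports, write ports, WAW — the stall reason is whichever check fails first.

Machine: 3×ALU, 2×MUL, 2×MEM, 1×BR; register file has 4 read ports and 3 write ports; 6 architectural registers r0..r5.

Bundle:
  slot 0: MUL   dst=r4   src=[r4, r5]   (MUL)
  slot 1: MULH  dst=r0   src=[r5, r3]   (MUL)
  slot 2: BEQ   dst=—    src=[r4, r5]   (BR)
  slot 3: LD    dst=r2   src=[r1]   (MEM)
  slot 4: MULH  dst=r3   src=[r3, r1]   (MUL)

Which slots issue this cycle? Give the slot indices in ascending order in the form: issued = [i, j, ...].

issued = [0, 1]

#0 MUL src=r4,r5 dispatched  <A:3 Mu:1 Ld:2 B:1 rd:2 wr:2>
#1 MUL src=r5,r3 dispatched  <A:3 Mu:0 Ld:2 B:1 rd:0 wr:1>
#2 BR src=r4,r5 held:RD_PORT  <A:3 Mu:0 Ld:2 B:1 rd:0 wr:1>
#3 MEM src=r1 held:RD_PORT  <A:3 Mu:0 Ld:2 B:1 rd:0 wr:1>
#4 MUL src=r3,r1 held:FU  <A:3 Mu:0 Ld:2 B:1 rd:0 wr:1>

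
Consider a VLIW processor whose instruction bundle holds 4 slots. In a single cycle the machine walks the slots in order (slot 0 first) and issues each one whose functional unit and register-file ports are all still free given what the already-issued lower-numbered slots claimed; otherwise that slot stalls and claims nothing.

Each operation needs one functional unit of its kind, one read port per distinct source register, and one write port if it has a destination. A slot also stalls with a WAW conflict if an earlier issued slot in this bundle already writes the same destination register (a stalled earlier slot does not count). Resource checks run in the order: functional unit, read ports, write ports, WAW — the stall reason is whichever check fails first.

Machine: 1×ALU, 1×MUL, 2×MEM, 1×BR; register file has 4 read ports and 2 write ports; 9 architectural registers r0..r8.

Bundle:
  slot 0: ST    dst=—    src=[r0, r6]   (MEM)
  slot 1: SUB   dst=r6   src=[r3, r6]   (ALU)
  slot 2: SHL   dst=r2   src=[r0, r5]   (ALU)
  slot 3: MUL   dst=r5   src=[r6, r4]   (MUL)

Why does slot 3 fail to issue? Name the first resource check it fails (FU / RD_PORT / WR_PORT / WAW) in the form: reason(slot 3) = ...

[0] MEM needs rd=2 wr=0: ok; after: ALU=1 MUL=1 MEM=1 BR=1, R=2, W=2
[1] ALU needs rd=2 wr=1: ok; after: ALU=0 MUL=1 MEM=1 BR=1, R=0, W=1
[2] ALU needs rd=2 wr=1: FU; after: ALU=0 MUL=1 MEM=1 BR=1, R=0, W=1
[3] MUL needs rd=2 wr=1: RD_PORT; after: ALU=0 MUL=1 MEM=1 BR=1, R=0, W=1

reason(slot 3) = RD_PORT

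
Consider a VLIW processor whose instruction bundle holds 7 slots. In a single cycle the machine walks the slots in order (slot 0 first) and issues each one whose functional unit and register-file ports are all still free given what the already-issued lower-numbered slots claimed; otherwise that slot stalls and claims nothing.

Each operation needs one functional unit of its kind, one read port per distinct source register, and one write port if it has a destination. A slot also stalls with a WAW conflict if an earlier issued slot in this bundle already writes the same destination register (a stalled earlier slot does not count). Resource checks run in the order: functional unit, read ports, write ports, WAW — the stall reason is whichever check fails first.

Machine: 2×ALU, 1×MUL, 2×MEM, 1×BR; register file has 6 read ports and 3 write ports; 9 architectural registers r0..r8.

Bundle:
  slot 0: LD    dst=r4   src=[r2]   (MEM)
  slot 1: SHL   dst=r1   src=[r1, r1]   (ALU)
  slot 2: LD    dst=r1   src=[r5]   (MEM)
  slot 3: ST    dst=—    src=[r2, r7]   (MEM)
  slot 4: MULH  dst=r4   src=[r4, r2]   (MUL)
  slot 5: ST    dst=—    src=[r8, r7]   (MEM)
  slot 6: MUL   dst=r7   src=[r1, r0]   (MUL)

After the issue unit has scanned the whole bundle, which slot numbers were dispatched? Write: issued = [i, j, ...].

#0 MEM src=r2 dispatched  <A:2 Mu:1 Ld:1 B:1 rd:5 wr:2>
#1 ALU src=r1,r1 dispatched  <A:1 Mu:1 Ld:1 B:1 rd:4 wr:1>
#2 MEM src=r5 held:WAW  <A:1 Mu:1 Ld:1 B:1 rd:4 wr:1>
#3 MEM src=r2,r7 dispatched  <A:1 Mu:1 Ld:0 B:1 rd:2 wr:1>
#4 MUL src=r4,r2 held:WAW  <A:1 Mu:1 Ld:0 B:1 rd:2 wr:1>
#5 MEM src=r8,r7 held:FU  <A:1 Mu:1 Ld:0 B:1 rd:2 wr:1>
#6 MUL src=r1,r0 dispatched  <A:1 Mu:0 Ld:0 B:1 rd:0 wr:0>

issued = [0, 1, 3, 6]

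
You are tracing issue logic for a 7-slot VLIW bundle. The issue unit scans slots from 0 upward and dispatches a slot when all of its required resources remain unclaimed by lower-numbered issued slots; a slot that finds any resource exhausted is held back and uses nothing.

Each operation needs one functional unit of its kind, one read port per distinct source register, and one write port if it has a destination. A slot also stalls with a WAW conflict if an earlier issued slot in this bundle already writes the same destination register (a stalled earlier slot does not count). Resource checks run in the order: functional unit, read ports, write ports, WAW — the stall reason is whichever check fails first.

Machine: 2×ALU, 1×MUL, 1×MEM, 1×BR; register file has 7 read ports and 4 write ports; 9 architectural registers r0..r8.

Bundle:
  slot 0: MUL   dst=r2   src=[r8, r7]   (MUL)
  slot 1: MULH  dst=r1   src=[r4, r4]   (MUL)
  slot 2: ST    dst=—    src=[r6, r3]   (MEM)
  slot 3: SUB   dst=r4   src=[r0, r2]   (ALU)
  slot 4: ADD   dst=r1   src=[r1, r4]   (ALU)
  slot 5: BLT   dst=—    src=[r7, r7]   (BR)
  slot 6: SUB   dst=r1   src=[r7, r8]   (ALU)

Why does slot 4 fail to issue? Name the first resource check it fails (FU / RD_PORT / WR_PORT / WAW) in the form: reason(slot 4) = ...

#0 MUL src=r8,r7 dispatched  <A:2 Mu:0 Ld:1 B:1 rd:5 wr:3>
#1 MUL src=r4,r4 held:FU  <A:2 Mu:0 Ld:1 B:1 rd:5 wr:3>
#2 MEM src=r6,r3 dispatched  <A:2 Mu:0 Ld:0 B:1 rd:3 wr:3>
#3 ALU src=r0,r2 dispatched  <A:1 Mu:0 Ld:0 B:1 rd:1 wr:2>
#4 ALU src=r1,r4 held:RD_PORT  <A:1 Mu:0 Ld:0 B:1 rd:1 wr:2>
#5 BR src=r7,r7 dispatched  <A:1 Mu:0 Ld:0 B:0 rd:0 wr:2>
#6 ALU src=r7,r8 held:RD_PORT  <A:1 Mu:0 Ld:0 B:0 rd:0 wr:2>

reason(slot 4) = RD_PORT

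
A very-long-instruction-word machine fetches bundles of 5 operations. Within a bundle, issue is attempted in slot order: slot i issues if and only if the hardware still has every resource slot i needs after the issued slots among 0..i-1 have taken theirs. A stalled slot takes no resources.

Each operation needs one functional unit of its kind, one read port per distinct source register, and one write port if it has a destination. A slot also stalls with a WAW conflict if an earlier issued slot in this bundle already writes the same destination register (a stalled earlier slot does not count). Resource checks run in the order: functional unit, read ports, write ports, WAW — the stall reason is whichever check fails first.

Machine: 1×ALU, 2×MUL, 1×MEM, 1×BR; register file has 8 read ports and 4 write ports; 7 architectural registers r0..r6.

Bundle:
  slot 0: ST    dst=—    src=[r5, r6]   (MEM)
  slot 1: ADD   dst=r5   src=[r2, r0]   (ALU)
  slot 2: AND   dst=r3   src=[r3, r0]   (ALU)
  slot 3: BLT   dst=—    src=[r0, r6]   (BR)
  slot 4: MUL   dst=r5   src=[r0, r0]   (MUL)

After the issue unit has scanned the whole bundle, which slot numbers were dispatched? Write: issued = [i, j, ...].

(0) want 1×MEM +2rd +0wr — yes → AL1|MU2|ME0|BR1|rd6|wr4
(1) want 1×ALU +2rd +1wr — yes → AL0|MU2|ME0|BR1|rd4|wr3
(2) want 1×ALU +2rd +1wr — FU → AL0|MU2|ME0|BR1|rd4|wr3
(3) want 1×BR +2rd +0wr — yes → AL0|MU2|ME0|BR0|rd2|wr3
(4) want 1×MUL +1rd +1wr — WAW → AL0|MU2|ME0|BR0|rd2|wr3

issued = [0, 1, 3]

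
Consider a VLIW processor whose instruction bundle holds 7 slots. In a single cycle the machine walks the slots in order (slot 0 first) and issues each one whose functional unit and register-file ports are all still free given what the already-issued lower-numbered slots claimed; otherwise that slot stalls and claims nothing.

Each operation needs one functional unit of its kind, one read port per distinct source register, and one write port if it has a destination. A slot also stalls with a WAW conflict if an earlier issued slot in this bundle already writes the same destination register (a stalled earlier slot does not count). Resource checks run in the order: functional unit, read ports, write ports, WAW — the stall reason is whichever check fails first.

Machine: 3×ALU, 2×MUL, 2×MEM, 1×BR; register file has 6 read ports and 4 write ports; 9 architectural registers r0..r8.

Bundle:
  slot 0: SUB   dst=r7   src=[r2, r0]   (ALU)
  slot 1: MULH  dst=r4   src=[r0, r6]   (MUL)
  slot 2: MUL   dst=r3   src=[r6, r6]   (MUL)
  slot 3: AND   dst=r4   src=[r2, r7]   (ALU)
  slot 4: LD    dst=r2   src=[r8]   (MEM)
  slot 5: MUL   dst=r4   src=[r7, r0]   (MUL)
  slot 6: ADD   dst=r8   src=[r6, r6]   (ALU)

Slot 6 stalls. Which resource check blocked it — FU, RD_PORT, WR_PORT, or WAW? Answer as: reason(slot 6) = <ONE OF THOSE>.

reason(slot 6) = RD_PORT

(0) want 1×ALU +2rd +1wr — yes → AL2|MU2|ME2|BR1|rd4|wr3
(1) want 1×MUL +2rd +1wr — yes → AL2|MU1|ME2|BR1|rd2|wr2
(2) want 1×MUL +1rd +1wr — yes → AL2|MU0|ME2|BR1|rd1|wr1
(3) want 1×ALU +2rd +1wr — RD_PORT → AL2|MU0|ME2|BR1|rd1|wr1
(4) want 1×MEM +1rd +1wr — yes → AL2|MU0|ME1|BR1|rd0|wr0
(5) want 1×MUL +2rd +1wr — FU → AL2|MU0|ME1|BR1|rd0|wr0
(6) want 1×ALU +1rd +1wr — RD_PORT → AL2|MU0|ME1|BR1|rd0|wr0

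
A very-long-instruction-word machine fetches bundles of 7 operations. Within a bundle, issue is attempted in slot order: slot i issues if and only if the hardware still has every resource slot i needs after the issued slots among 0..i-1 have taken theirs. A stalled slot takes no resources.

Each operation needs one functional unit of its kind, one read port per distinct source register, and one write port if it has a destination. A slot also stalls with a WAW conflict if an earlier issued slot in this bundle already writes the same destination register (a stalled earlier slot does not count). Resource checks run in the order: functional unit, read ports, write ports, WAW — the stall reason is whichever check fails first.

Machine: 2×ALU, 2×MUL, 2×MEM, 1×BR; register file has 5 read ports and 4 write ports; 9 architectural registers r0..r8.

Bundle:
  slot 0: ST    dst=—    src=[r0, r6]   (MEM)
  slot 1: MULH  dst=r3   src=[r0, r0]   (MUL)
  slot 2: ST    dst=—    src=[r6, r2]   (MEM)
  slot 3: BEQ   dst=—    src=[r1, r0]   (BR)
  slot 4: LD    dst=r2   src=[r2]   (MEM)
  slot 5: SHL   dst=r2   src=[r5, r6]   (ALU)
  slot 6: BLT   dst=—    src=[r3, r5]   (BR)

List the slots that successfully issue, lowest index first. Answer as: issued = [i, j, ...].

issued = [0, 1, 2]

slot 0 (MEM): ISSUE — free A2,Mu2,Ld1,B1 rp3 wp4
slot 1 (MUL): ISSUE — free A2,Mu1,Ld1,B1 rp2 wp3
slot 2 (MEM): ISSUE — free A2,Mu1,Ld0,B1 rp0 wp3
slot 3 (BR): stall RD_PORT — free A2,Mu1,Ld0,B1 rp0 wp3
slot 4 (MEM): stall FU — free A2,Mu1,Ld0,B1 rp0 wp3
slot 5 (ALU): stall RD_PORT — free A2,Mu1,Ld0,B1 rp0 wp3
slot 6 (BR): stall RD_PORT — free A2,Mu1,Ld0,B1 rp0 wp3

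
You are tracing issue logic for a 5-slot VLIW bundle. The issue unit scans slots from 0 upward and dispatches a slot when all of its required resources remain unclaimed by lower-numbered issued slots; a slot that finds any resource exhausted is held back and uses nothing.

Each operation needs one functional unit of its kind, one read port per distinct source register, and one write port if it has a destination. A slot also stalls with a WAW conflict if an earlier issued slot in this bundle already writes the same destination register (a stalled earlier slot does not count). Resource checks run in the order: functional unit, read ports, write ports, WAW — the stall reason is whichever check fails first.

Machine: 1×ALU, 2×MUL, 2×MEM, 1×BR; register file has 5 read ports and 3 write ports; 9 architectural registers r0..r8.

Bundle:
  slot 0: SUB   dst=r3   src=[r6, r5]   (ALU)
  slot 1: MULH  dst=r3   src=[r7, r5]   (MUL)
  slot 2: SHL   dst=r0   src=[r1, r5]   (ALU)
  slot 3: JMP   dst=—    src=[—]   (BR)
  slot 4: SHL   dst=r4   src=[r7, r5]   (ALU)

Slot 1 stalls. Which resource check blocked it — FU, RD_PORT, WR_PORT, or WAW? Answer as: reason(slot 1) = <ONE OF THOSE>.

reason(slot 1) = WAW

[0] ALU needs rd=2 wr=1: ok; after: ALU=0 MUL=2 MEM=2 BR=1, R=3, W=2
[1] MUL needs rd=2 wr=1: WAW; after: ALU=0 MUL=2 MEM=2 BR=1, R=3, W=2
[2] ALU needs rd=2 wr=1: FU; after: ALU=0 MUL=2 MEM=2 BR=1, R=3, W=2
[3] BR needs rd=0 wr=0: ok; after: ALU=0 MUL=2 MEM=2 BR=0, R=3, W=2
[4] ALU needs rd=2 wr=1: FU; after: ALU=0 MUL=2 MEM=2 BR=0, R=3, W=2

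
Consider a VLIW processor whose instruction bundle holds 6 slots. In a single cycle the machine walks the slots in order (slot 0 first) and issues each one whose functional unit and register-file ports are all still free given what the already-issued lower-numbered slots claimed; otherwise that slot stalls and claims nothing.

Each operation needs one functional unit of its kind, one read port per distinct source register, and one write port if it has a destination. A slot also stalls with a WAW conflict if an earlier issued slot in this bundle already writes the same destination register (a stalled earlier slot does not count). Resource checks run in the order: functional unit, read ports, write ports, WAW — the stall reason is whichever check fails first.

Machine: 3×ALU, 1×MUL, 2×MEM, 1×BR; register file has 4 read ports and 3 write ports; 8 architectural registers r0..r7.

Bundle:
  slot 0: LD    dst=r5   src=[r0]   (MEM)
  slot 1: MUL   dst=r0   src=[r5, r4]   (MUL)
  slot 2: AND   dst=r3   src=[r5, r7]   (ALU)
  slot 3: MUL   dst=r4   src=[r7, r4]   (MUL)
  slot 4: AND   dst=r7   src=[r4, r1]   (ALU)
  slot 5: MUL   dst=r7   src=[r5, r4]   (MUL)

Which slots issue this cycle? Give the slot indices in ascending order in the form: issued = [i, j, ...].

issued = [0, 1]

slot 0 (MEM): ISSUE — free A3,Mu1,Ld1,B1 rp3 wp2
slot 1 (MUL): ISSUE — free A3,Mu0,Ld1,B1 rp1 wp1
slot 2 (ALU): stall RD_PORT — free A3,Mu0,Ld1,B1 rp1 wp1
slot 3 (MUL): stall FU — free A3,Mu0,Ld1,B1 rp1 wp1
slot 4 (ALU): stall RD_PORT — free A3,Mu0,Ld1,B1 rp1 wp1
slot 5 (MUL): stall FU — free A3,Mu0,Ld1,B1 rp1 wp1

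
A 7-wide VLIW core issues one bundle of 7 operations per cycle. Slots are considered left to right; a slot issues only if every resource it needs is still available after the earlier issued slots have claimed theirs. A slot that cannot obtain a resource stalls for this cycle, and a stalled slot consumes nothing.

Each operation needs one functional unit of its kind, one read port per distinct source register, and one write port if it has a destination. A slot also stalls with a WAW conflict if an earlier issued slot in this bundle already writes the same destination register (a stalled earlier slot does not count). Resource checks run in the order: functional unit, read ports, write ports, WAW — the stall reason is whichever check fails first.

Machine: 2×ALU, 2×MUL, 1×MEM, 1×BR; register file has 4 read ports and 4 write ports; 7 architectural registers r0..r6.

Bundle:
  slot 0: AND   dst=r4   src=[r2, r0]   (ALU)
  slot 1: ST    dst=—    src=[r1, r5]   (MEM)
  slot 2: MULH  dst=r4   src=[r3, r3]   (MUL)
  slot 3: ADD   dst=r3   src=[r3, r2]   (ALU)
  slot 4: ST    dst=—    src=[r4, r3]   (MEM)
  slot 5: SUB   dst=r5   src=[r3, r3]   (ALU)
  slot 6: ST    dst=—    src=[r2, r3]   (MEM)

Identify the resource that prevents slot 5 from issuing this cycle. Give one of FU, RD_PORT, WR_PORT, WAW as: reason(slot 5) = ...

#0 ALU src=r2,r0 dispatched  <A:1 Mu:2 Ld:1 B:1 rd:2 wr:3>
#1 MEM src=r1,r5 dispatched  <A:1 Mu:2 Ld:0 B:1 rd:0 wr:3>
#2 MUL src=r3,r3 held:RD_PORT  <A:1 Mu:2 Ld:0 B:1 rd:0 wr:3>
#3 ALU src=r3,r2 held:RD_PORT  <A:1 Mu:2 Ld:0 B:1 rd:0 wr:3>
#4 MEM src=r4,r3 held:FU  <A:1 Mu:2 Ld:0 B:1 rd:0 wr:3>
#5 ALU src=r3,r3 held:RD_PORT  <A:1 Mu:2 Ld:0 B:1 rd:0 wr:3>
#6 MEM src=r2,r3 held:FU  <A:1 Mu:2 Ld:0 B:1 rd:0 wr:3>

reason(slot 5) = RD_PORT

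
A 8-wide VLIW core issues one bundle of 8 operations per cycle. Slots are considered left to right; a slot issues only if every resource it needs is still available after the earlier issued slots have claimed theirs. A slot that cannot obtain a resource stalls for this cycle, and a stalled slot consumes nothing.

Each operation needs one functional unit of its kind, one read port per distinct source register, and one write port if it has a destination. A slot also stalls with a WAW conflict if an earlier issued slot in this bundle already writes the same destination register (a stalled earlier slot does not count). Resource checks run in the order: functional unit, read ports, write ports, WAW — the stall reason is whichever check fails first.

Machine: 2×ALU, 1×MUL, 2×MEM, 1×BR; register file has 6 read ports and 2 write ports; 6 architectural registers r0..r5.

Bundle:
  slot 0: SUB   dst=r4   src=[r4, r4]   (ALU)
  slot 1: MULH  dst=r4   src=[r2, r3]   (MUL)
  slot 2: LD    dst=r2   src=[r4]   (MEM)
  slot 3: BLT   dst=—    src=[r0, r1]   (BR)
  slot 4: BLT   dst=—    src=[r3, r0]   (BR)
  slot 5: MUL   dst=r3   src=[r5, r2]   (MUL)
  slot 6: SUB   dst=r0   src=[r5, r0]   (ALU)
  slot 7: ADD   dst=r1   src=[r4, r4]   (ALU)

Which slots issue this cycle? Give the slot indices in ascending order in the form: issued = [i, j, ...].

#0 ALU src=r4,r4 dispatched  <A:1 Mu:1 Ld:2 B:1 rd:5 wr:1>
#1 MUL src=r2,r3 held:WAW  <A:1 Mu:1 Ld:2 B:1 rd:5 wr:1>
#2 MEM src=r4 dispatched  <A:1 Mu:1 Ld:1 B:1 rd:4 wr:0>
#3 BR src=r0,r1 dispatched  <A:1 Mu:1 Ld:1 B:0 rd:2 wr:0>
#4 BR src=r3,r0 held:FU  <A:1 Mu:1 Ld:1 B:0 rd:2 wr:0>
#5 MUL src=r5,r2 held:WR_PORT  <A:1 Mu:1 Ld:1 B:0 rd:2 wr:0>
#6 ALU src=r5,r0 held:WR_PORT  <A:1 Mu:1 Ld:1 B:0 rd:2 wr:0>
#7 ALU src=r4,r4 held:WR_PORT  <A:1 Mu:1 Ld:1 B:0 rd:2 wr:0>

issued = [0, 2, 3]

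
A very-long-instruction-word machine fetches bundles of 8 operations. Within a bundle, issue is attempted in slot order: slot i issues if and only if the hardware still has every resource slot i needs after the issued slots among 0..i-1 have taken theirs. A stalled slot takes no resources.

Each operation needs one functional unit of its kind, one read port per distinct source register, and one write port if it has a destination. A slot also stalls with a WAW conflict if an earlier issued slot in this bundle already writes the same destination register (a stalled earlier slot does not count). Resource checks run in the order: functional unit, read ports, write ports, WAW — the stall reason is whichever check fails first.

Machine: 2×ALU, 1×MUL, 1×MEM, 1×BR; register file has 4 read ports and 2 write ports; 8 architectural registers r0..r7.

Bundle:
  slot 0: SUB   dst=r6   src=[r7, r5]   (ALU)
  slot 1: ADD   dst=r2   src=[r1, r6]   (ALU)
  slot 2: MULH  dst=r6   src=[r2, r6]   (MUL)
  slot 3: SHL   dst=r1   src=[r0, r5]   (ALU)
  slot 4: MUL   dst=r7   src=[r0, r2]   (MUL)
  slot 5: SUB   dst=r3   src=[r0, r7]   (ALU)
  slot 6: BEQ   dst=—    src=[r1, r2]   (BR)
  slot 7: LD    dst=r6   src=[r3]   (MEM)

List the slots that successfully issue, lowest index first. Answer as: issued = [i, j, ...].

issued = [0, 1]

slot 0 (ALU): ISSUE — free A1,Mu1,Ld1,B1 rp2 wp1
slot 1 (ALU): ISSUE — free A0,Mu1,Ld1,B1 rp0 wp0
slot 2 (MUL): stall RD_PORT — free A0,Mu1,Ld1,B1 rp0 wp0
slot 3 (ALU): stall FU — free A0,Mu1,Ld1,B1 rp0 wp0
slot 4 (MUL): stall RD_PORT — free A0,Mu1,Ld1,B1 rp0 wp0
slot 5 (ALU): stall FU — free A0,Mu1,Ld1,B1 rp0 wp0
slot 6 (BR): stall RD_PORT — free A0,Mu1,Ld1,B1 rp0 wp0
slot 7 (MEM): stall RD_PORT — free A0,Mu1,Ld1,B1 rp0 wp0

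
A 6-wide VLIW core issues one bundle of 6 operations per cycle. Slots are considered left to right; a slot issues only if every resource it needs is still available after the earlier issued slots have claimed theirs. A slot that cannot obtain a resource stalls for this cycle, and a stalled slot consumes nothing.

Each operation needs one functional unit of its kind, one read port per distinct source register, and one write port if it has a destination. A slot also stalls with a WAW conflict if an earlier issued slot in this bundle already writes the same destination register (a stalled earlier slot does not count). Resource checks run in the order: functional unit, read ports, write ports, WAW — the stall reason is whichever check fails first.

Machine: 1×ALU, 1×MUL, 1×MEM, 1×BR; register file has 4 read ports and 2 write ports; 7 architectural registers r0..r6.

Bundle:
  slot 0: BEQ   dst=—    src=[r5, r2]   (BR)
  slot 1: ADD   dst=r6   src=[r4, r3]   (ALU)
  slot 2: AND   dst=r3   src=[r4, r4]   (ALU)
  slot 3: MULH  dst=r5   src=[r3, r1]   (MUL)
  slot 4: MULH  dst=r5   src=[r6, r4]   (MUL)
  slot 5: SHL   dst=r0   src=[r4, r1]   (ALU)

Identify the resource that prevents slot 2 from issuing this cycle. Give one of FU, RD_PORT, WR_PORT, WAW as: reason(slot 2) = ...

[0] BR needs rd=2 wr=0: ok; after: ALU=1 MUL=1 MEM=1 BR=0, R=2, W=2
[1] ALU needs rd=2 wr=1: ok; after: ALU=0 MUL=1 MEM=1 BR=0, R=0, W=1
[2] ALU needs rd=1 wr=1: FU; after: ALU=0 MUL=1 MEM=1 BR=0, R=0, W=1
[3] MUL needs rd=2 wr=1: RD_PORT; after: ALU=0 MUL=1 MEM=1 BR=0, R=0, W=1
[4] MUL needs rd=2 wr=1: RD_PORT; after: ALU=0 MUL=1 MEM=1 BR=0, R=0, W=1
[5] ALU needs rd=2 wr=1: FU; after: ALU=0 MUL=1 MEM=1 BR=0, R=0, W=1

reason(slot 2) = FU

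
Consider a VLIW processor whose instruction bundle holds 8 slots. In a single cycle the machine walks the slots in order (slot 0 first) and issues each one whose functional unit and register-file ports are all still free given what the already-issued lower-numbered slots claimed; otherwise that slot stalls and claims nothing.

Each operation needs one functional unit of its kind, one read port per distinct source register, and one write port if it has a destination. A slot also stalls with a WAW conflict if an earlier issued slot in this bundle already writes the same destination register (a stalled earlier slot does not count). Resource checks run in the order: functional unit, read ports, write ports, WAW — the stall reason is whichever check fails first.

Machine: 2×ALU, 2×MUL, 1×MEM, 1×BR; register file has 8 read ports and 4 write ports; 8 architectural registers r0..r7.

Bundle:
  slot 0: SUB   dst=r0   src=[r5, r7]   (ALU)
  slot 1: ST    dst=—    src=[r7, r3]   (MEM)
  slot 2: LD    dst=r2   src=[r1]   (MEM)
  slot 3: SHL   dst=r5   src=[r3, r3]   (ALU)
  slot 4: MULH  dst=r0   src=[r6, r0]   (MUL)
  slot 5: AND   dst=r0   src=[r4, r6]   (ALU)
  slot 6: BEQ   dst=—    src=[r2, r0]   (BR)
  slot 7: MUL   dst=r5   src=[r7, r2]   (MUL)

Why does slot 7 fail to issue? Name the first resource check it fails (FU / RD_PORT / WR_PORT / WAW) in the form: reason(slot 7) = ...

reason(slot 7) = RD_PORT

(0) want 1×ALU +2rd +1wr — yes → AL1|MU2|ME1|BR1|rd6|wr3
(1) want 1×MEM +2rd +0wr — yes → AL1|MU2|ME0|BR1|rd4|wr3
(2) want 1×MEM +1rd +1wr — FU → AL1|MU2|ME0|BR1|rd4|wr3
(3) want 1×ALU +1rd +1wr — yes → AL0|MU2|ME0|BR1|rd3|wr2
(4) want 1×MUL +2rd +1wr — WAW → AL0|MU2|ME0|BR1|rd3|wr2
(5) want 1×ALU +2rd +1wr — FU → AL0|MU2|ME0|BR1|rd3|wr2
(6) want 1×BR +2rd +0wr — yes → AL0|MU2|ME0|BR0|rd1|wr2
(7) want 1×MUL +2rd +1wr — RD_PORT → AL0|MU2|ME0|BR0|rd1|wr2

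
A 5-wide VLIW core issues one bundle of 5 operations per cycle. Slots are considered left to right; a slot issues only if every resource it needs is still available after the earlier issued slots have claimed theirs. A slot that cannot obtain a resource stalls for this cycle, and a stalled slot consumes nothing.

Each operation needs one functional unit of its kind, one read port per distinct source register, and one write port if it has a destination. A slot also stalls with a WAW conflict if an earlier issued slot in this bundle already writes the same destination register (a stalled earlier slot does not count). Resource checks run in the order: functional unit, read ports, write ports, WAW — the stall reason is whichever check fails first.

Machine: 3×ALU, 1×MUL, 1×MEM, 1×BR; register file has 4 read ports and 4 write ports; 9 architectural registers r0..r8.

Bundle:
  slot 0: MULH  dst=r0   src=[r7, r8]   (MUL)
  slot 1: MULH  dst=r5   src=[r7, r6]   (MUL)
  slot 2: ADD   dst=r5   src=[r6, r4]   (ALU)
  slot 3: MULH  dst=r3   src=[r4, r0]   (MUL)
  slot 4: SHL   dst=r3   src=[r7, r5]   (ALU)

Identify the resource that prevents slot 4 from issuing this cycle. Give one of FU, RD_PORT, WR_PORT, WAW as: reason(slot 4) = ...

reason(slot 4) = RD_PORT

  0. MUL→r0 ⇒ go  {3A/0Mu/1Ld/1B | 2r 3w}
  1. MUL→r5 ⇒ no(FU)  {3A/0Mu/1Ld/1B | 2r 3w}
  2. ALU→r5 ⇒ go  {2A/0Mu/1Ld/1B | 0r 2w}
  3. MUL→r3 ⇒ no(FU)  {2A/0Mu/1Ld/1B | 0r 2w}
  4. ALU→r3 ⇒ no(RD_PORT)  {2A/0Mu/1Ld/1B | 0r 2w}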